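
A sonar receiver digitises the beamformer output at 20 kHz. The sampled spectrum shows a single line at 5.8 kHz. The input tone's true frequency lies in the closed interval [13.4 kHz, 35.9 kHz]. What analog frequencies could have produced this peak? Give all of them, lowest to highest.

14.2 kHz, 25.8 kHz, 34.2 kHz

Frequencies that alias to 5.8 kHz are k·fs ± 5.8 kHz for integer k ≥ 0.
k=0: 5.8 kHz.
k=1: 14.2 kHz, 25.8 kHz.
k=2: 34.2 kHz, 45.8 kHz.
k=3: 54.2 kHz, 65.8 kHz.
Within [13.4 kHz, 35.9 kHz]: 14.2 kHz, 25.8 kHz, 34.2 kHz.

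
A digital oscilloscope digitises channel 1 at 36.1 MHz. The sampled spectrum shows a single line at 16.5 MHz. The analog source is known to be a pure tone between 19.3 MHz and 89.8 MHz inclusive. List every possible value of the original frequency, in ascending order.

Frequencies that alias to 16.5 MHz are k·fs ± 16.5 MHz for integer k ≥ 0.
k=0: 16.5 MHz.
k=1: 19.6 MHz, 52.6 MHz.
k=2: 55.7 MHz, 88.7 MHz.
k=3: 91.8 MHz, 124.8 MHz.
Within [19.3 MHz, 89.8 MHz]: 19.6 MHz, 52.6 MHz, 55.7 MHz, 88.7 MHz.

19.6 MHz, 52.6 MHz, 55.7 MHz, 88.7 MHz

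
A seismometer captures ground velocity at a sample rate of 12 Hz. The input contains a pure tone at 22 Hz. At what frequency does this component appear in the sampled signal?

2 Hz

22 Hz mod fs = 10 Hz.
10 Hz > fs/2 = 6 Hz, folds to fs − 10 Hz = 2 Hz.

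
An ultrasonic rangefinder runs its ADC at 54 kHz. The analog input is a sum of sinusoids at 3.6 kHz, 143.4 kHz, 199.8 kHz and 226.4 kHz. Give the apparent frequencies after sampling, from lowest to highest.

3.6 kHz, 10.4 kHz, 16.2 kHz, 18.6 kHz

fs/2 = 27 kHz.
3.6 kHz ≤ fs/2 = 27 kHz, passes unchanged.
143.4 kHz mod fs = 35.4 kHz.
35.4 kHz > fs/2 = 27 kHz, folds to fs − 35.4 kHz = 18.6 kHz.
199.8 kHz mod fs = 37.8 kHz.
37.8 kHz > fs/2 = 27 kHz, folds to fs − 37.8 kHz = 16.2 kHz.
226.4 kHz mod fs = 10.4 kHz.
10.4 kHz ≤ fs/2 = 27 kHz, appears at 10.4 kHz.
Distinct values: {3.6 kHz, 10.4 kHz, 16.2 kHz, 18.6 kHz}.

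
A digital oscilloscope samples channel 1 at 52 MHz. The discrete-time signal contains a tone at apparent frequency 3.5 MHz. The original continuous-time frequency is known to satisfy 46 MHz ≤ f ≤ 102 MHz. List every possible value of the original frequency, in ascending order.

48.5 MHz, 55.5 MHz, 100.5 MHz

Frequencies that alias to 3.5 MHz are k·fs ± 3.5 MHz for integer k ≥ 0.
k=0: 3.5 MHz.
k=1: 48.5 MHz, 55.5 MHz.
k=2: 100.5 MHz, 107.5 MHz.
k=3: 152.5 MHz, 159.5 MHz.
Within [46 MHz, 102 MHz]: 48.5 MHz, 55.5 MHz, 100.5 MHz.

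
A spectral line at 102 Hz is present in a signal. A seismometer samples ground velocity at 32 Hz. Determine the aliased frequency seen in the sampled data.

6 Hz

102 Hz mod fs = 6 Hz.
6 Hz ≤ fs/2 = 16 Hz, appears at 6 Hz.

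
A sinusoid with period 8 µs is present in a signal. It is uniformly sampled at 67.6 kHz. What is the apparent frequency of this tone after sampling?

T = 8 µs → f = 1/T = 125 kHz.
125 kHz mod fs = 57.4 kHz.
57.4 kHz > fs/2 = 33.8 kHz, folds to fs − 57.4 kHz = 10.2 kHz.

10.2 kHz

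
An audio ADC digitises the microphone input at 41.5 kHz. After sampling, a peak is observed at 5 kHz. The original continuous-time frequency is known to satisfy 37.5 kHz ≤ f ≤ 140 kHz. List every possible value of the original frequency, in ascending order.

46.5 kHz, 78 kHz, 88 kHz, 119.5 kHz, 129.5 kHz

Frequencies that alias to 5 kHz are k·fs ± 5 kHz for integer k ≥ 0.
k=0: 5 kHz.
k=1: 36.5 kHz, 46.5 kHz.
k=2: 78 kHz, 88 kHz.
k=3: 119.5 kHz, 129.5 kHz.
k=4: 161 kHz, 171 kHz.
Within [37.5 kHz, 140 kHz]: 46.5 kHz, 78 kHz, 88 kHz, 119.5 kHz, 129.5 kHz.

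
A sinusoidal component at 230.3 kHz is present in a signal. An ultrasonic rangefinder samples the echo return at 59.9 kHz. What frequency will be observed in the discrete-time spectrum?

230.3 kHz mod fs = 50.6 kHz.
50.6 kHz > fs/2 = 29.95 kHz, folds to fs − 50.6 kHz = 9.3 kHz.

9.3 kHz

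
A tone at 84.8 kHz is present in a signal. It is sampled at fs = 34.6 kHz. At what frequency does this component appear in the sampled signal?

84.8 kHz mod fs = 15.6 kHz.
15.6 kHz ≤ fs/2 = 17.3 kHz, appears at 15.6 kHz.

15.6 kHz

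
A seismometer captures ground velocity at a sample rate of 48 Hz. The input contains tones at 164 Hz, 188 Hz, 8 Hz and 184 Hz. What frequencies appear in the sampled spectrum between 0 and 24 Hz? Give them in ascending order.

4 Hz, 8 Hz, 20 Hz

fs/2 = 24 Hz.
164 Hz mod fs = 20 Hz.
20 Hz ≤ fs/2 = 24 Hz, appears at 20 Hz.
188 Hz mod fs = 44 Hz.
44 Hz > fs/2 = 24 Hz, folds to fs − 44 Hz = 4 Hz.
8 Hz ≤ fs/2 = 24 Hz, passes unchanged.
184 Hz mod fs = 40 Hz.
40 Hz > fs/2 = 24 Hz, folds to fs − 40 Hz = 8 Hz.
Distinct values: {4 Hz, 8 Hz, 20 Hz}.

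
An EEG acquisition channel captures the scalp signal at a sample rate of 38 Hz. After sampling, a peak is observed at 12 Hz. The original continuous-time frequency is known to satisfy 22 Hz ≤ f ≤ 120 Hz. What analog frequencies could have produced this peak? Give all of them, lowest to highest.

26 Hz, 50 Hz, 64 Hz, 88 Hz, 102 Hz

Frequencies that alias to 12 Hz are k·fs ± 12 Hz for integer k ≥ 0.
k=0: 12 Hz.
k=1: 26 Hz, 50 Hz.
k=2: 64 Hz, 88 Hz.
k=3: 102 Hz, 126 Hz.
k=4: 140 Hz, 164 Hz.
Within [22 Hz, 120 Hz]: 26 Hz, 50 Hz, 64 Hz, 88 Hz, 102 Hz.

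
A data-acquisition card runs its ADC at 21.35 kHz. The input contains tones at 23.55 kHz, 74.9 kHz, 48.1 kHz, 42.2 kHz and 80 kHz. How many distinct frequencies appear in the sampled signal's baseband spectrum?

4

fs/2 = 10.675 kHz.
23.55 kHz mod fs = 2.2 kHz.
2.2 kHz ≤ fs/2 = 10.675 kHz, appears at 2.2 kHz.
74.9 kHz mod fs = 10.85 kHz.
10.85 kHz > fs/2 = 10.675 kHz, folds to fs − 10.85 kHz = 10.5 kHz.
48.1 kHz mod fs = 5.4 kHz.
5.4 kHz ≤ fs/2 = 10.675 kHz, appears at 5.4 kHz.
42.2 kHz mod fs = 20.85 kHz.
20.85 kHz > fs/2 = 10.675 kHz, folds to fs − 20.85 kHz = 0.5 kHz.
80 kHz mod fs = 15.95 kHz.
15.95 kHz > fs/2 = 10.675 kHz, folds to fs − 15.95 kHz = 5.4 kHz.
Distinct values: {0.5 kHz, 2.2 kHz, 5.4 kHz, 10.5 kHz} → 4.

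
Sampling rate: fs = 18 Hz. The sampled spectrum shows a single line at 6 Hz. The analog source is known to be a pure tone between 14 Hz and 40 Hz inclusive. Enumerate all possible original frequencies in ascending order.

24 Hz, 30 Hz

Frequencies that alias to 6 Hz are k·fs ± 6 Hz for integer k ≥ 0.
k=0: 6 Hz.
k=1: 12 Hz, 24 Hz.
k=2: 30 Hz, 42 Hz.
k=3: 48 Hz, 60 Hz.
Within [14 Hz, 40 Hz]: 24 Hz, 30 Hz.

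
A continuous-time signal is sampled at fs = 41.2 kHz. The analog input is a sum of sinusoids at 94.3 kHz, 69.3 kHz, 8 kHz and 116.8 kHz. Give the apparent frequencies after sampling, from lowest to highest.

fs/2 = 20.6 kHz.
94.3 kHz mod fs = 11.9 kHz.
11.9 kHz ≤ fs/2 = 20.6 kHz, appears at 11.9 kHz.
69.3 kHz mod fs = 28.1 kHz.
28.1 kHz > fs/2 = 20.6 kHz, folds to fs − 28.1 kHz = 13.1 kHz.
8 kHz ≤ fs/2 = 20.6 kHz, passes unchanged.
116.8 kHz mod fs = 34.4 kHz.
34.4 kHz > fs/2 = 20.6 kHz, folds to fs − 34.4 kHz = 6.8 kHz.
Distinct values: {6.8 kHz, 8 kHz, 11.9 kHz, 13.1 kHz}.

6.8 kHz, 8 kHz, 11.9 kHz, 13.1 kHz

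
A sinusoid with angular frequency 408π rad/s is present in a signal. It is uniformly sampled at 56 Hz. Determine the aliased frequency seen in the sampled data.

ω = 408π rad/s → f = ω/(2π) = 204 Hz.
204 Hz mod fs = 36 Hz.
36 Hz > fs/2 = 28 Hz, folds to fs − 36 Hz = 20 Hz.

20 Hz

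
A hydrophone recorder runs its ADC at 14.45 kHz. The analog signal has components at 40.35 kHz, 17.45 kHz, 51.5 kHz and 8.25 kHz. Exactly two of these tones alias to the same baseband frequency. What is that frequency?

3 kHz

fs/2 = 7.225 kHz.
40.35 kHz mod fs = 11.45 kHz.
11.45 kHz > fs/2 = 7.225 kHz, folds to fs − 11.45 kHz = 3 kHz.
17.45 kHz mod fs = 3 kHz.
3 kHz ≤ fs/2 = 7.225 kHz, appears at 3 kHz.
51.5 kHz mod fs = 8.15 kHz.
8.15 kHz > fs/2 = 7.225 kHz, folds to fs − 8.15 kHz = 6.3 kHz.
8.25 kHz > fs/2 = 7.225 kHz, folds to fs − 8.25 kHz = 6.2 kHz.
17.45 kHz and 40.35 kHz both map to 3 kHz.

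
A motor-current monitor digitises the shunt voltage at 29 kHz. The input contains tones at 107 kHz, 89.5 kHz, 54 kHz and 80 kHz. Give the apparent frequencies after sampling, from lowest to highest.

fs/2 = 14.5 kHz.
107 kHz mod fs = 20 kHz.
20 kHz > fs/2 = 14.5 kHz, folds to fs − 20 kHz = 9 kHz.
89.5 kHz mod fs = 2.5 kHz.
2.5 kHz ≤ fs/2 = 14.5 kHz, appears at 2.5 kHz.
54 kHz mod fs = 25 kHz.
25 kHz > fs/2 = 14.5 kHz, folds to fs − 25 kHz = 4 kHz.
80 kHz mod fs = 22 kHz.
22 kHz > fs/2 = 14.5 kHz, folds to fs − 22 kHz = 7 kHz.
Distinct values: {2.5 kHz, 4 kHz, 7 kHz, 9 kHz}.

2.5 kHz, 4 kHz, 7 kHz, 9 kHz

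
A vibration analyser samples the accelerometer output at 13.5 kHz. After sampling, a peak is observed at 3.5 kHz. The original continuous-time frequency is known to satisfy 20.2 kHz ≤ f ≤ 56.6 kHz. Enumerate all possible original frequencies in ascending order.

Frequencies that alias to 3.5 kHz are k·fs ± 3.5 kHz for integer k ≥ 0.
k=0: 3.5 kHz.
k=1: 10 kHz, 17 kHz.
k=2: 23.5 kHz, 30.5 kHz.
k=3: 37 kHz, 44 kHz.
k=4: 50.5 kHz, 57.5 kHz.
k=5: 64 kHz, 71 kHz.
Within [20.2 kHz, 56.6 kHz]: 23.5 kHz, 30.5 kHz, 37 kHz, 44 kHz, 50.5 kHz.

23.5 kHz, 30.5 kHz, 37 kHz, 44 kHz, 50.5 kHz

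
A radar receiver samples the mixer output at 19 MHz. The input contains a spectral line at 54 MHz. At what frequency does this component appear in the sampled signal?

54 MHz mod fs = 16 MHz.
16 MHz > fs/2 = 9.5 MHz, folds to fs − 16 MHz = 3 MHz.

3 MHz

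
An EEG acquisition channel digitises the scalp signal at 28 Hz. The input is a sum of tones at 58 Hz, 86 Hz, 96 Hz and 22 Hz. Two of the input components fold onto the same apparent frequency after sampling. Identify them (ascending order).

58 Hz, 86 Hz

fs/2 = 14 Hz.
58 Hz mod fs = 2 Hz.
2 Hz ≤ fs/2 = 14 Hz, appears at 2 Hz.
86 Hz mod fs = 2 Hz.
2 Hz ≤ fs/2 = 14 Hz, appears at 2 Hz.
96 Hz mod fs = 12 Hz.
12 Hz ≤ fs/2 = 14 Hz, appears at 12 Hz.
22 Hz > fs/2 = 14 Hz, folds to fs − 22 Hz = 6 Hz.
58 Hz and 86 Hz both map to 2 Hz.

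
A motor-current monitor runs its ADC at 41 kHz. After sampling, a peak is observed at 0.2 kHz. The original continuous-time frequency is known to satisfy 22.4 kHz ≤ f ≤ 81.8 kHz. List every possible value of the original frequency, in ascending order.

Frequencies that alias to 0.2 kHz are k·fs ± 0.2 kHz for integer k ≥ 0.
k=0: 0.2 kHz.
k=1: 40.8 kHz, 41.2 kHz.
k=2: 81.8 kHz, 82.2 kHz.
k=3: 122.8 kHz, 123.2 kHz.
Within [22.4 kHz, 81.8 kHz]: 40.8 kHz, 41.2 kHz, 81.8 kHz.

40.8 kHz, 41.2 kHz, 81.8 kHz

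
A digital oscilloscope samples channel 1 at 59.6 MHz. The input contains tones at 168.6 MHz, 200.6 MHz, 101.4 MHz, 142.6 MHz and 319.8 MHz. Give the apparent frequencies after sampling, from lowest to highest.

fs/2 = 29.8 MHz.
168.6 MHz mod fs = 49.4 MHz.
49.4 MHz > fs/2 = 29.8 MHz, folds to fs − 49.4 MHz = 10.2 MHz.
200.6 MHz mod fs = 21.8 MHz.
21.8 MHz ≤ fs/2 = 29.8 MHz, appears at 21.8 MHz.
101.4 MHz mod fs = 41.8 MHz.
41.8 MHz > fs/2 = 29.8 MHz, folds to fs − 41.8 MHz = 17.8 MHz.
142.6 MHz mod fs = 23.4 MHz.
23.4 MHz ≤ fs/2 = 29.8 MHz, appears at 23.4 MHz.
319.8 MHz mod fs = 21.8 MHz.
21.8 MHz ≤ fs/2 = 29.8 MHz, appears at 21.8 MHz.
Distinct values: {10.2 MHz, 17.8 MHz, 21.8 MHz, 23.4 MHz}.

10.2 MHz, 17.8 MHz, 21.8 MHz, 23.4 MHz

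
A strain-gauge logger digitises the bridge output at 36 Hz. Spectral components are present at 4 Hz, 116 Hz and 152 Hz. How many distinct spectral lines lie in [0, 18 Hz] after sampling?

2

fs/2 = 18 Hz.
4 Hz ≤ fs/2 = 18 Hz, passes unchanged.
116 Hz mod fs = 8 Hz.
8 Hz ≤ fs/2 = 18 Hz, appears at 8 Hz.
152 Hz mod fs = 8 Hz.
8 Hz ≤ fs/2 = 18 Hz, appears at 8 Hz.
Distinct values: {4 Hz, 8 Hz} → 2.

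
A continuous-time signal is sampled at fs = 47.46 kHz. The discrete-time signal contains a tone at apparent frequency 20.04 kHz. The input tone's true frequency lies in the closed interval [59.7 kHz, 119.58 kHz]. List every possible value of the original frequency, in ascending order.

67.5 kHz, 74.88 kHz, 114.96 kHz

Frequencies that alias to 20.04 kHz are k·fs ± 20.04 kHz for integer k ≥ 0.
k=0: 20.04 kHz.
k=1: 27.42 kHz, 67.5 kHz.
k=2: 74.88 kHz, 114.96 kHz.
k=3: 122.34 kHz, 162.42 kHz.
Within [59.7 kHz, 119.58 kHz]: 67.5 kHz, 74.88 kHz, 114.96 kHz.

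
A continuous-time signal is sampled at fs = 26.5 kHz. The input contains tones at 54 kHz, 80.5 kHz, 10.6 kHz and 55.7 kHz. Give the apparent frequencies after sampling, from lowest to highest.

1 kHz, 2.7 kHz, 10.6 kHz

fs/2 = 13.25 kHz.
54 kHz mod fs = 1 kHz.
1 kHz ≤ fs/2 = 13.25 kHz, appears at 1 kHz.
80.5 kHz mod fs = 1 kHz.
1 kHz ≤ fs/2 = 13.25 kHz, appears at 1 kHz.
10.6 kHz ≤ fs/2 = 13.25 kHz, passes unchanged.
55.7 kHz mod fs = 2.7 kHz.
2.7 kHz ≤ fs/2 = 13.25 kHz, appears at 2.7 kHz.
Distinct values: {1 kHz, 2.7 kHz, 10.6 kHz}.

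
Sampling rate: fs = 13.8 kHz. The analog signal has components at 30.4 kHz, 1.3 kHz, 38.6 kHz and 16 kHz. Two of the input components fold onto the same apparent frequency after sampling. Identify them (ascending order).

fs/2 = 6.9 kHz.
30.4 kHz mod fs = 2.8 kHz.
2.8 kHz ≤ fs/2 = 6.9 kHz, appears at 2.8 kHz.
1.3 kHz ≤ fs/2 = 6.9 kHz, passes unchanged.
38.6 kHz mod fs = 11 kHz.
11 kHz > fs/2 = 6.9 kHz, folds to fs − 11 kHz = 2.8 kHz.
16 kHz mod fs = 2.2 kHz.
2.2 kHz ≤ fs/2 = 6.9 kHz, appears at 2.2 kHz.
30.4 kHz and 38.6 kHz both map to 2.8 kHz.

30.4 kHz, 38.6 kHz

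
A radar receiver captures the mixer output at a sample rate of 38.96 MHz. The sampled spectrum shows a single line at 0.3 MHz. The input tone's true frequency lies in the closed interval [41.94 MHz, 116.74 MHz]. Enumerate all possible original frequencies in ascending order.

77.62 MHz, 78.22 MHz, 116.58 MHz

Frequencies that alias to 0.3 MHz are k·fs ± 0.3 MHz for integer k ≥ 0.
k=0: 0.3 MHz.
k=1: 38.66 MHz, 39.26 MHz.
k=2: 77.62 MHz, 78.22 MHz.
k=3: 116.58 MHz, 117.18 MHz.
k=4: 155.54 MHz, 156.14 MHz.
Within [41.94 MHz, 116.74 MHz]: 77.62 MHz, 78.22 MHz, 116.58 MHz.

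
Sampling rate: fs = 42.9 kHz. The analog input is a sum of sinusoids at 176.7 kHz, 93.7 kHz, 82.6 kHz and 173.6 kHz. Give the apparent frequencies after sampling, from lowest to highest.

fs/2 = 21.45 kHz.
176.7 kHz mod fs = 5.1 kHz.
5.1 kHz ≤ fs/2 = 21.45 kHz, appears at 5.1 kHz.
93.7 kHz mod fs = 7.9 kHz.
7.9 kHz ≤ fs/2 = 21.45 kHz, appears at 7.9 kHz.
82.6 kHz mod fs = 39.7 kHz.
39.7 kHz > fs/2 = 21.45 kHz, folds to fs − 39.7 kHz = 3.2 kHz.
173.6 kHz mod fs = 2 kHz.
2 kHz ≤ fs/2 = 21.45 kHz, appears at 2 kHz.
Distinct values: {2 kHz, 3.2 kHz, 5.1 kHz, 7.9 kHz}.

2 kHz, 3.2 kHz, 5.1 kHz, 7.9 kHz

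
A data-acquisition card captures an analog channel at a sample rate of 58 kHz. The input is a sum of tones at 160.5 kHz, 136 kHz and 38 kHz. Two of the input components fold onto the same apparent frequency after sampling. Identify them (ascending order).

fs/2 = 29 kHz.
160.5 kHz mod fs = 44.5 kHz.
44.5 kHz > fs/2 = 29 kHz, folds to fs − 44.5 kHz = 13.5 kHz.
136 kHz mod fs = 20 kHz.
20 kHz ≤ fs/2 = 29 kHz, appears at 20 kHz.
38 kHz > fs/2 = 29 kHz, folds to fs − 38 kHz = 20 kHz.
38 kHz and 136 kHz both map to 20 kHz.

38 kHz, 136 kHz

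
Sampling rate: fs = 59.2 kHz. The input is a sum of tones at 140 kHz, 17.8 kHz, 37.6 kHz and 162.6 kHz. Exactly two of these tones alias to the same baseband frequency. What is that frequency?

21.6 kHz

fs/2 = 29.6 kHz.
140 kHz mod fs = 21.6 kHz.
21.6 kHz ≤ fs/2 = 29.6 kHz, appears at 21.6 kHz.
17.8 kHz ≤ fs/2 = 29.6 kHz, passes unchanged.
37.6 kHz > fs/2 = 29.6 kHz, folds to fs − 37.6 kHz = 21.6 kHz.
162.6 kHz mod fs = 44.2 kHz.
44.2 kHz > fs/2 = 29.6 kHz, folds to fs − 44.2 kHz = 15 kHz.
37.6 kHz and 140 kHz both map to 21.6 kHz.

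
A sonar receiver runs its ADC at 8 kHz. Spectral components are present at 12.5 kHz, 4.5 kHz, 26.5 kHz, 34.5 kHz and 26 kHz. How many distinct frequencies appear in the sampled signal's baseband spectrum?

3

fs/2 = 4 kHz.
12.5 kHz mod fs = 4.5 kHz.
4.5 kHz > fs/2 = 4 kHz, folds to fs − 4.5 kHz = 3.5 kHz.
4.5 kHz > fs/2 = 4 kHz, folds to fs − 4.5 kHz = 3.5 kHz.
26.5 kHz mod fs = 2.5 kHz.
2.5 kHz ≤ fs/2 = 4 kHz, appears at 2.5 kHz.
34.5 kHz mod fs = 2.5 kHz.
2.5 kHz ≤ fs/2 = 4 kHz, appears at 2.5 kHz.
26 kHz mod fs = 2 kHz.
2 kHz ≤ fs/2 = 4 kHz, appears at 2 kHz.
Distinct values: {2 kHz, 2.5 kHz, 3.5 kHz} → 3.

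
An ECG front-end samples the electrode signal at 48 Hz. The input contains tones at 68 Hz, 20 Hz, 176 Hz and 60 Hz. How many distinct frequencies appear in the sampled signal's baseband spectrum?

fs/2 = 24 Hz.
68 Hz mod fs = 20 Hz.
20 Hz ≤ fs/2 = 24 Hz, appears at 20 Hz.
20 Hz ≤ fs/2 = 24 Hz, passes unchanged.
176 Hz mod fs = 32 Hz.
32 Hz > fs/2 = 24 Hz, folds to fs − 32 Hz = 16 Hz.
60 Hz mod fs = 12 Hz.
12 Hz ≤ fs/2 = 24 Hz, appears at 12 Hz.
Distinct values: {12 Hz, 16 Hz, 20 Hz} → 3.

3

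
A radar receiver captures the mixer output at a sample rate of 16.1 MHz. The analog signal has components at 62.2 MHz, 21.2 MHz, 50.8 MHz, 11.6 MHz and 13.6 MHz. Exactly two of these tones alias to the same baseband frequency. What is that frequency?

2.5 MHz

fs/2 = 8.05 MHz.
62.2 MHz mod fs = 13.9 MHz.
13.9 MHz > fs/2 = 8.05 MHz, folds to fs − 13.9 MHz = 2.2 MHz.
21.2 MHz mod fs = 5.1 MHz.
5.1 MHz ≤ fs/2 = 8.05 MHz, appears at 5.1 MHz.
50.8 MHz mod fs = 2.5 MHz.
2.5 MHz ≤ fs/2 = 8.05 MHz, appears at 2.5 MHz.
11.6 MHz > fs/2 = 8.05 MHz, folds to fs − 11.6 MHz = 4.5 MHz.
13.6 MHz > fs/2 = 8.05 MHz, folds to fs − 13.6 MHz = 2.5 MHz.
13.6 MHz and 50.8 MHz both map to 2.5 MHz.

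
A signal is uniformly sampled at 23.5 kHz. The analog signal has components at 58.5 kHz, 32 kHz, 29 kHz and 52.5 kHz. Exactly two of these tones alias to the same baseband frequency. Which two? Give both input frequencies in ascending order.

29 kHz, 52.5 kHz

fs/2 = 11.75 kHz.
58.5 kHz mod fs = 11.5 kHz.
11.5 kHz ≤ fs/2 = 11.75 kHz, appears at 11.5 kHz.
32 kHz mod fs = 8.5 kHz.
8.5 kHz ≤ fs/2 = 11.75 kHz, appears at 8.5 kHz.
29 kHz mod fs = 5.5 kHz.
5.5 kHz ≤ fs/2 = 11.75 kHz, appears at 5.5 kHz.
52.5 kHz mod fs = 5.5 kHz.
5.5 kHz ≤ fs/2 = 11.75 kHz, appears at 5.5 kHz.
29 kHz and 52.5 kHz both map to 5.5 kHz.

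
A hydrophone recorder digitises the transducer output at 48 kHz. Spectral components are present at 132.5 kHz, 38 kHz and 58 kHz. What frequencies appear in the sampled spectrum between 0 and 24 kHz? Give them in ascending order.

fs/2 = 24 kHz.
132.5 kHz mod fs = 36.5 kHz.
36.5 kHz > fs/2 = 24 kHz, folds to fs − 36.5 kHz = 11.5 kHz.
38 kHz > fs/2 = 24 kHz, folds to fs − 38 kHz = 10 kHz.
58 kHz mod fs = 10 kHz.
10 kHz ≤ fs/2 = 24 kHz, appears at 10 kHz.
Distinct values: {10 kHz, 11.5 kHz}.

10 kHz, 11.5 kHz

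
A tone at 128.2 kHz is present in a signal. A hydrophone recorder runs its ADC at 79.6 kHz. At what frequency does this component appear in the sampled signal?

31 kHz

128.2 kHz mod fs = 48.6 kHz.
48.6 kHz > fs/2 = 39.8 kHz, folds to fs − 48.6 kHz = 31 kHz.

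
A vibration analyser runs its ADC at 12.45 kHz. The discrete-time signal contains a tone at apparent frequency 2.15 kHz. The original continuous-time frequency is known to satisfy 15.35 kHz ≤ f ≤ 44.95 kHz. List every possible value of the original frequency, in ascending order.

22.75 kHz, 27.05 kHz, 35.2 kHz, 39.5 kHz

Frequencies that alias to 2.15 kHz are k·fs ± 2.15 kHz for integer k ≥ 0.
k=0: 2.15 kHz.
k=1: 10.3 kHz, 14.6 kHz.
k=2: 22.75 kHz, 27.05 kHz.
k=3: 35.2 kHz, 39.5 kHz.
k=4: 47.65 kHz, 51.95 kHz.
Within [15.35 kHz, 44.95 kHz]: 22.75 kHz, 27.05 kHz, 35.2 kHz, 39.5 kHz.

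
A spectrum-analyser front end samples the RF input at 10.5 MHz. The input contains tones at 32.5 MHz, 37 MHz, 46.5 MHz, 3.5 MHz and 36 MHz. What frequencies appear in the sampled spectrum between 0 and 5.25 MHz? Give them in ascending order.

1 MHz, 3.5 MHz, 4.5 MHz, 5 MHz

fs/2 = 5.25 MHz.
32.5 MHz mod fs = 1 MHz.
1 MHz ≤ fs/2 = 5.25 MHz, appears at 1 MHz.
37 MHz mod fs = 5.5 MHz.
5.5 MHz > fs/2 = 5.25 MHz, folds to fs − 5.5 MHz = 5 MHz.
46.5 MHz mod fs = 4.5 MHz.
4.5 MHz ≤ fs/2 = 5.25 MHz, appears at 4.5 MHz.
3.5 MHz ≤ fs/2 = 5.25 MHz, passes unchanged.
36 MHz mod fs = 4.5 MHz.
4.5 MHz ≤ fs/2 = 5.25 MHz, appears at 4.5 MHz.
Distinct values: {1 MHz, 3.5 MHz, 4.5 MHz, 5 MHz}.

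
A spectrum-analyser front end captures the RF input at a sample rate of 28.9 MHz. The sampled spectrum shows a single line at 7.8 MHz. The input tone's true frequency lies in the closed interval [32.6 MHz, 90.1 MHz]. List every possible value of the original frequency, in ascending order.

36.7 MHz, 50 MHz, 65.6 MHz, 78.9 MHz

Frequencies that alias to 7.8 MHz are k·fs ± 7.8 MHz for integer k ≥ 0.
k=0: 7.8 MHz.
k=1: 21.1 MHz, 36.7 MHz.
k=2: 50 MHz, 65.6 MHz.
k=3: 78.9 MHz, 94.5 MHz.
k=4: 107.8 MHz, 123.4 MHz.
Within [32.6 MHz, 90.1 MHz]: 36.7 MHz, 50 MHz, 65.6 MHz, 78.9 MHz.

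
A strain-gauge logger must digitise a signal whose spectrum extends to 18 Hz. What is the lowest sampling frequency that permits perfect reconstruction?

Nyquist rate = 2 × 18 Hz = 36 Hz.

36 Hz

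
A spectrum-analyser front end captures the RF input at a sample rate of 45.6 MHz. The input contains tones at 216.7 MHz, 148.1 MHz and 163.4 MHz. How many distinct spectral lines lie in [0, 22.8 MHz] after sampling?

2

fs/2 = 22.8 MHz.
216.7 MHz mod fs = 34.3 MHz.
34.3 MHz > fs/2 = 22.8 MHz, folds to fs − 34.3 MHz = 11.3 MHz.
148.1 MHz mod fs = 11.3 MHz.
11.3 MHz ≤ fs/2 = 22.8 MHz, appears at 11.3 MHz.
163.4 MHz mod fs = 26.6 MHz.
26.6 MHz > fs/2 = 22.8 MHz, folds to fs − 26.6 MHz = 19 MHz.
Distinct values: {11.3 MHz, 19 MHz} → 2.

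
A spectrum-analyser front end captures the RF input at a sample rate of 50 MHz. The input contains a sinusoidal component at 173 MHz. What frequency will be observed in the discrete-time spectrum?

23 MHz

173 MHz mod fs = 23 MHz.
23 MHz ≤ fs/2 = 25 MHz, appears at 23 MHz.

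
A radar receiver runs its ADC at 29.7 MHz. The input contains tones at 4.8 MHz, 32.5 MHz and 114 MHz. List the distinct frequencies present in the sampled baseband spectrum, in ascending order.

fs/2 = 14.85 MHz.
4.8 MHz ≤ fs/2 = 14.85 MHz, passes unchanged.
32.5 MHz mod fs = 2.8 MHz.
2.8 MHz ≤ fs/2 = 14.85 MHz, appears at 2.8 MHz.
114 MHz mod fs = 24.9 MHz.
24.9 MHz > fs/2 = 14.85 MHz, folds to fs − 24.9 MHz = 4.8 MHz.
Distinct values: {2.8 MHz, 4.8 MHz}.

2.8 MHz, 4.8 MHz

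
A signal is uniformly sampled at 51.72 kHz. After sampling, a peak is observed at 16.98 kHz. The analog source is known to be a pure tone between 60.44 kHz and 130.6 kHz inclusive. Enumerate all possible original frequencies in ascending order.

Frequencies that alias to 16.98 kHz are k·fs ± 16.98 kHz for integer k ≥ 0.
k=0: 16.98 kHz.
k=1: 34.74 kHz, 68.7 kHz.
k=2: 86.46 kHz, 120.42 kHz.
k=3: 138.18 kHz, 172.14 kHz.
Within [60.44 kHz, 130.6 kHz]: 68.7 kHz, 86.46 kHz, 120.42 kHz.

68.7 kHz, 86.46 kHz, 120.42 kHz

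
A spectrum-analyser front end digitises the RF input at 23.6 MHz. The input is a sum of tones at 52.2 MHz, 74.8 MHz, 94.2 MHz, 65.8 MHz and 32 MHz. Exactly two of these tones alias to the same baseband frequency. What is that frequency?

fs/2 = 11.8 MHz.
52.2 MHz mod fs = 5 MHz.
5 MHz ≤ fs/2 = 11.8 MHz, appears at 5 MHz.
74.8 MHz mod fs = 4 MHz.
4 MHz ≤ fs/2 = 11.8 MHz, appears at 4 MHz.
94.2 MHz mod fs = 23.4 MHz.
23.4 MHz > fs/2 = 11.8 MHz, folds to fs − 23.4 MHz = 0.2 MHz.
65.8 MHz mod fs = 18.6 MHz.
18.6 MHz > fs/2 = 11.8 MHz, folds to fs − 18.6 MHz = 5 MHz.
32 MHz mod fs = 8.4 MHz.
8.4 MHz ≤ fs/2 = 11.8 MHz, appears at 8.4 MHz.
52.2 MHz and 65.8 MHz both map to 5 MHz.

5 MHz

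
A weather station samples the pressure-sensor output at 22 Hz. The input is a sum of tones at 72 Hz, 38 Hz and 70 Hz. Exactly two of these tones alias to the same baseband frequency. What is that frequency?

fs/2 = 11 Hz.
72 Hz mod fs = 6 Hz.
6 Hz ≤ fs/2 = 11 Hz, appears at 6 Hz.
38 Hz mod fs = 16 Hz.
16 Hz > fs/2 = 11 Hz, folds to fs − 16 Hz = 6 Hz.
70 Hz mod fs = 4 Hz.
4 Hz ≤ fs/2 = 11 Hz, appears at 4 Hz.
38 Hz and 72 Hz both map to 6 Hz.

6 Hz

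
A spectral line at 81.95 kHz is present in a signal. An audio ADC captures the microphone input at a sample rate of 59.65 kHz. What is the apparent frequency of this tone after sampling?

81.95 kHz mod fs = 22.3 kHz.
22.3 kHz ≤ fs/2 = 29.825 kHz, appears at 22.3 kHz.

22.3 kHz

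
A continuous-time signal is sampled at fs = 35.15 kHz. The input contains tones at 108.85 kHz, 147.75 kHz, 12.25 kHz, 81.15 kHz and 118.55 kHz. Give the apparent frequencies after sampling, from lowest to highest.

fs/2 = 17.575 kHz.
108.85 kHz mod fs = 3.4 kHz.
3.4 kHz ≤ fs/2 = 17.575 kHz, appears at 3.4 kHz.
147.75 kHz mod fs = 7.15 kHz.
7.15 kHz ≤ fs/2 = 17.575 kHz, appears at 7.15 kHz.
12.25 kHz ≤ fs/2 = 17.575 kHz, passes unchanged.
81.15 kHz mod fs = 10.85 kHz.
10.85 kHz ≤ fs/2 = 17.575 kHz, appears at 10.85 kHz.
118.55 kHz mod fs = 13.1 kHz.
13.1 kHz ≤ fs/2 = 17.575 kHz, appears at 13.1 kHz.
Distinct values: {3.4 kHz, 7.15 kHz, 10.85 kHz, 12.25 kHz, 13.1 kHz}.

3.4 kHz, 7.15 kHz, 10.85 kHz, 12.25 kHz, 13.1 kHz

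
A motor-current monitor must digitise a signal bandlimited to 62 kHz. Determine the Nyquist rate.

124 kHz

Nyquist rate = 2 × 62 kHz = 124 kHz.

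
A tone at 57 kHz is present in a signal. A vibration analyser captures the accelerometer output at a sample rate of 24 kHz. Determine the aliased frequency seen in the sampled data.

9 kHz

57 kHz mod fs = 9 kHz.
9 kHz ≤ fs/2 = 12 kHz, appears at 9 kHz.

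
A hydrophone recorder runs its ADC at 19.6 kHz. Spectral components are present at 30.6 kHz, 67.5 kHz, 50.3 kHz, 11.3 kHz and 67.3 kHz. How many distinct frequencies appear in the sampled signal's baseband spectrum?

fs/2 = 9.8 kHz.
30.6 kHz mod fs = 11 kHz.
11 kHz > fs/2 = 9.8 kHz, folds to fs − 11 kHz = 8.6 kHz.
67.5 kHz mod fs = 8.7 kHz.
8.7 kHz ≤ fs/2 = 9.8 kHz, appears at 8.7 kHz.
50.3 kHz mod fs = 11.1 kHz.
11.1 kHz > fs/2 = 9.8 kHz, folds to fs − 11.1 kHz = 8.5 kHz.
11.3 kHz > fs/2 = 9.8 kHz, folds to fs − 11.3 kHz = 8.3 kHz.
67.3 kHz mod fs = 8.5 kHz.
8.5 kHz ≤ fs/2 = 9.8 kHz, appears at 8.5 kHz.
Distinct values: {8.3 kHz, 8.5 kHz, 8.6 kHz, 8.7 kHz} → 4.

4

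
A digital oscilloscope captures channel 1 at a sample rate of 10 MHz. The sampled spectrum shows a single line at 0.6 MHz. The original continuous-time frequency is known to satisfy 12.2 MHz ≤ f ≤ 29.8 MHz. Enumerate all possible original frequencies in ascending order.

19.4 MHz, 20.6 MHz, 29.4 MHz

Frequencies that alias to 0.6 MHz are k·fs ± 0.6 MHz for integer k ≥ 0.
k=0: 0.6 MHz.
k=1: 9.4 MHz, 10.6 MHz.
k=2: 19.4 MHz, 20.6 MHz.
k=3: 29.4 MHz, 30.6 MHz.
k=4: 39.4 MHz, 40.6 MHz.
Within [12.2 MHz, 29.8 MHz]: 19.4 MHz, 20.6 MHz, 29.4 MHz.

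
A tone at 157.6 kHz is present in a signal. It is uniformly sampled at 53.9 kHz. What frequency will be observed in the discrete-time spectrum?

157.6 kHz mod fs = 49.8 kHz.
49.8 kHz > fs/2 = 26.95 kHz, folds to fs − 49.8 kHz = 4.1 kHz.

4.1 kHz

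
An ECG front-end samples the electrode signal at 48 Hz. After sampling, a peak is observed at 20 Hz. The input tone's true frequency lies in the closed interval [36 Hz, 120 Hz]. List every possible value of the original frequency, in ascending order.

68 Hz, 76 Hz, 116 Hz

Frequencies that alias to 20 Hz are k·fs ± 20 Hz for integer k ≥ 0.
k=0: 20 Hz.
k=1: 28 Hz, 68 Hz.
k=2: 76 Hz, 116 Hz.
k=3: 124 Hz, 164 Hz.
Within [36 Hz, 120 Hz]: 68 Hz, 76 Hz, 116 Hz.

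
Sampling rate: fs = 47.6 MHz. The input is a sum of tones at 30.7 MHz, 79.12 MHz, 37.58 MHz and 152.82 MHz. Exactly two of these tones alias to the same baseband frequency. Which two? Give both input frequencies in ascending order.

37.58 MHz, 152.82 MHz

fs/2 = 23.8 MHz.
30.7 MHz > fs/2 = 23.8 MHz, folds to fs − 30.7 MHz = 16.9 MHz.
79.12 MHz mod fs = 31.52 MHz.
31.52 MHz > fs/2 = 23.8 MHz, folds to fs − 31.52 MHz = 16.08 MHz.
37.58 MHz > fs/2 = 23.8 MHz, folds to fs − 37.58 MHz = 10.02 MHz.
152.82 MHz mod fs = 10.02 MHz.
10.02 MHz ≤ fs/2 = 23.8 MHz, appears at 10.02 MHz.
37.58 MHz and 152.82 MHz both map to 10.02 MHz.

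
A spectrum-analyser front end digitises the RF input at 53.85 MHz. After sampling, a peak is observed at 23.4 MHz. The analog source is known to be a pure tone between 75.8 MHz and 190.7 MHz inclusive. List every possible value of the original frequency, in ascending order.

Frequencies that alias to 23.4 MHz are k·fs ± 23.4 MHz for integer k ≥ 0.
k=0: 23.4 MHz.
k=1: 30.45 MHz, 77.25 MHz.
k=2: 84.3 MHz, 131.1 MHz.
k=3: 138.15 MHz, 184.95 MHz.
k=4: 192 MHz, 238.8 MHz.
Within [75.8 MHz, 190.7 MHz]: 77.25 MHz, 84.3 MHz, 131.1 MHz, 138.15 MHz, 184.95 MHz.

77.25 MHz, 84.3 MHz, 131.1 MHz, 138.15 MHz, 184.95 MHz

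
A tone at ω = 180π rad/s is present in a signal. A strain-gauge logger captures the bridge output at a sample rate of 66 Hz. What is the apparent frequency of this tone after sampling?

ω = 180π rad/s → f = ω/(2π) = 90 Hz.
90 Hz mod fs = 24 Hz.
24 Hz ≤ fs/2 = 33 Hz, appears at 24 Hz.

24 Hz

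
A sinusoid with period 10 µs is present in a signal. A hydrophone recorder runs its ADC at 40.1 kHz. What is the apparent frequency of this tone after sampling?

19.8 kHz

T = 10 µs → f = 1/T = 100 kHz.
100 kHz mod fs = 19.8 kHz.
19.8 kHz ≤ fs/2 = 20.05 kHz, appears at 19.8 kHz.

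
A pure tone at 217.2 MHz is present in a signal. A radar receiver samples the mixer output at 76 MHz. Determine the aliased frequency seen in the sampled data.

217.2 MHz mod fs = 65.2 MHz.
65.2 MHz > fs/2 = 38 MHz, folds to fs − 65.2 MHz = 10.8 MHz.

10.8 MHz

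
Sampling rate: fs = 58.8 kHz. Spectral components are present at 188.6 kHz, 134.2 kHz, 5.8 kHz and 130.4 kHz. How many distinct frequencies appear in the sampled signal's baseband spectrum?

fs/2 = 29.4 kHz.
188.6 kHz mod fs = 12.2 kHz.
12.2 kHz ≤ fs/2 = 29.4 kHz, appears at 12.2 kHz.
134.2 kHz mod fs = 16.6 kHz.
16.6 kHz ≤ fs/2 = 29.4 kHz, appears at 16.6 kHz.
5.8 kHz ≤ fs/2 = 29.4 kHz, passes unchanged.
130.4 kHz mod fs = 12.8 kHz.
12.8 kHz ≤ fs/2 = 29.4 kHz, appears at 12.8 kHz.
Distinct values: {5.8 kHz, 12.2 kHz, 12.8 kHz, 16.6 kHz} → 4.

4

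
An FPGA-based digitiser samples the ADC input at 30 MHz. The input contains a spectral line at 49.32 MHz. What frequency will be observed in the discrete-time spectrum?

49.32 MHz mod fs = 19.32 MHz.
19.32 MHz > fs/2 = 15 MHz, folds to fs − 19.32 MHz = 10.68 MHz.

10.68 MHz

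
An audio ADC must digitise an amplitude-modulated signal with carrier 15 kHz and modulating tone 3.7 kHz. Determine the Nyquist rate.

37.4 kHz

AM sidebands sit at fc ± fm = 11.3 kHz and 18.7 kHz.
Highest-frequency component: 18.7 kHz.
Nyquist rate = 2 × 18.7 kHz = 37.4 kHz.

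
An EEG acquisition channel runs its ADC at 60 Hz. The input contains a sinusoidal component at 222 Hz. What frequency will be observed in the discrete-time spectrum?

222 Hz mod fs = 42 Hz.
42 Hz > fs/2 = 30 Hz, folds to fs − 42 Hz = 18 Hz.

18 Hz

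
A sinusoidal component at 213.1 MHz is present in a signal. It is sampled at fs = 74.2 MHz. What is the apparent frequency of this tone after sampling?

9.5 MHz

213.1 MHz mod fs = 64.7 MHz.
64.7 MHz > fs/2 = 37.1 MHz, folds to fs − 64.7 MHz = 9.5 MHz.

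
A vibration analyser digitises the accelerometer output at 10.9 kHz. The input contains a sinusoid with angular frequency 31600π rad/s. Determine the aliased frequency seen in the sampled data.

ω = 31600π rad/s → f = ω/(2π) = 15800 Hz = 15.8 kHz.
15.8 kHz mod fs = 4.9 kHz.
4.9 kHz ≤ fs/2 = 5.45 kHz, appears at 4.9 kHz.

4.9 kHz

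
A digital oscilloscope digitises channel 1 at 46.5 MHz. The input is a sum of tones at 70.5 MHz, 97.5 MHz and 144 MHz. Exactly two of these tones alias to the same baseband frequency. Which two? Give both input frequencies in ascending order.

97.5 MHz, 144 MHz

fs/2 = 23.25 MHz.
70.5 MHz mod fs = 24 MHz.
24 MHz > fs/2 = 23.25 MHz, folds to fs − 24 MHz = 22.5 MHz.
97.5 MHz mod fs = 4.5 MHz.
4.5 MHz ≤ fs/2 = 23.25 MHz, appears at 4.5 MHz.
144 MHz mod fs = 4.5 MHz.
4.5 MHz ≤ fs/2 = 23.25 MHz, appears at 4.5 MHz.
97.5 MHz and 144 MHz both map to 4.5 MHz.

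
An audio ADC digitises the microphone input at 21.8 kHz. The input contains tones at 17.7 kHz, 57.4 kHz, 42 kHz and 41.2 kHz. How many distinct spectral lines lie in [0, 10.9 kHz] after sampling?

fs/2 = 10.9 kHz.
17.7 kHz > fs/2 = 10.9 kHz, folds to fs − 17.7 kHz = 4.1 kHz.
57.4 kHz mod fs = 13.8 kHz.
13.8 kHz > fs/2 = 10.9 kHz, folds to fs − 13.8 kHz = 8 kHz.
42 kHz mod fs = 20.2 kHz.
20.2 kHz > fs/2 = 10.9 kHz, folds to fs − 20.2 kHz = 1.6 kHz.
41.2 kHz mod fs = 19.4 kHz.
19.4 kHz > fs/2 = 10.9 kHz, folds to fs − 19.4 kHz = 2.4 kHz.
Distinct values: {1.6 kHz, 2.4 kHz, 4.1 kHz, 8 kHz} → 4.

4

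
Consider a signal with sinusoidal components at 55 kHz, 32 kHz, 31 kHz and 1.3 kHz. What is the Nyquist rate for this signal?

Highest-frequency component: 55 kHz.
Nyquist rate = 2 × 55 kHz = 110 kHz.

110 kHz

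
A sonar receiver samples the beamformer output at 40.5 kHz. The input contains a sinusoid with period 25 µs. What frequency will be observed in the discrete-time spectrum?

T = 25 µs → f = 1/T = 40 kHz.
40 kHz > fs/2 = 20.25 kHz, folds to fs − 40 kHz = 0.5 kHz.

0.5 kHz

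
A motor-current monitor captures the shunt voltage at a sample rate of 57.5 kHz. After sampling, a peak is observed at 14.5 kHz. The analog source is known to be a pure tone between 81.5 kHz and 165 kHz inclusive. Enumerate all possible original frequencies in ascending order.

Frequencies that alias to 14.5 kHz are k·fs ± 14.5 kHz for integer k ≥ 0.
k=0: 14.5 kHz.
k=1: 43 kHz, 72 kHz.
k=2: 100.5 kHz, 129.5 kHz.
k=3: 158 kHz, 187 kHz.
k=4: 215.5 kHz, 244.5 kHz.
Within [81.5 kHz, 165 kHz]: 100.5 kHz, 129.5 kHz, 158 kHz.

100.5 kHz, 129.5 kHz, 158 kHz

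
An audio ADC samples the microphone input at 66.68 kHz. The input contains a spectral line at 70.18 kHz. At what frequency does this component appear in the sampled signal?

3.5 kHz

70.18 kHz mod fs = 3.5 kHz.
3.5 kHz ≤ fs/2 = 33.34 kHz, appears at 3.5 kHz.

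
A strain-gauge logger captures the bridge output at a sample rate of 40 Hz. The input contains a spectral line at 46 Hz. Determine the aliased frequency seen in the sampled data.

46 Hz mod fs = 6 Hz.
6 Hz ≤ fs/2 = 20 Hz, appears at 6 Hz.

6 Hz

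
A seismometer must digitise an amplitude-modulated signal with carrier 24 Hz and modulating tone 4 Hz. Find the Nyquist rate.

56 Hz

AM sidebands sit at fc ± fm = 20 Hz and 28 Hz.
Highest-frequency component: 28 Hz.
Nyquist rate = 2 × 28 Hz = 56 Hz.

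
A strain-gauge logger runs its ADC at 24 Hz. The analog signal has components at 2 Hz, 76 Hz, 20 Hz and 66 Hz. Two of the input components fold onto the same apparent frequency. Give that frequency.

4 Hz

fs/2 = 12 Hz.
2 Hz ≤ fs/2 = 12 Hz, passes unchanged.
76 Hz mod fs = 4 Hz.
4 Hz ≤ fs/2 = 12 Hz, appears at 4 Hz.
20 Hz > fs/2 = 12 Hz, folds to fs − 20 Hz = 4 Hz.
66 Hz mod fs = 18 Hz.
18 Hz > fs/2 = 12 Hz, folds to fs − 18 Hz = 6 Hz.
20 Hz and 76 Hz both map to 4 Hz.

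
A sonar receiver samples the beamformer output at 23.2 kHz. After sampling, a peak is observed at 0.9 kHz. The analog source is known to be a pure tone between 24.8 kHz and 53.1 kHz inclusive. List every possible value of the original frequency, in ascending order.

45.5 kHz, 47.3 kHz

Frequencies that alias to 0.9 kHz are k·fs ± 0.9 kHz for integer k ≥ 0.
k=0: 0.9 kHz.
k=1: 22.3 kHz, 24.1 kHz.
k=2: 45.5 kHz, 47.3 kHz.
k=3: 68.7 kHz, 70.5 kHz.
Within [24.8 kHz, 53.1 kHz]: 45.5 kHz, 47.3 kHz.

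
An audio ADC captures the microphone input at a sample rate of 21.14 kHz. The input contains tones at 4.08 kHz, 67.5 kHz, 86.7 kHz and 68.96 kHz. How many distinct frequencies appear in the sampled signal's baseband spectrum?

fs/2 = 10.57 kHz.
4.08 kHz ≤ fs/2 = 10.57 kHz, passes unchanged.
67.5 kHz mod fs = 4.08 kHz.
4.08 kHz ≤ fs/2 = 10.57 kHz, appears at 4.08 kHz.
86.7 kHz mod fs = 2.14 kHz.
2.14 kHz ≤ fs/2 = 10.57 kHz, appears at 2.14 kHz.
68.96 kHz mod fs = 5.54 kHz.
5.54 kHz ≤ fs/2 = 10.57 kHz, appears at 5.54 kHz.
Distinct values: {2.14 kHz, 4.08 kHz, 5.54 kHz} → 3.

3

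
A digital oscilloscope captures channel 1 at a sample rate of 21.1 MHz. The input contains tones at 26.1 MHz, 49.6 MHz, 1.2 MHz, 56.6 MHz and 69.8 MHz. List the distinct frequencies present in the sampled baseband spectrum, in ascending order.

fs/2 = 10.55 MHz.
26.1 MHz mod fs = 5 MHz.
5 MHz ≤ fs/2 = 10.55 MHz, appears at 5 MHz.
49.6 MHz mod fs = 7.4 MHz.
7.4 MHz ≤ fs/2 = 10.55 MHz, appears at 7.4 MHz.
1.2 MHz ≤ fs/2 = 10.55 MHz, passes unchanged.
56.6 MHz mod fs = 14.4 MHz.
14.4 MHz > fs/2 = 10.55 MHz, folds to fs − 14.4 MHz = 6.7 MHz.
69.8 MHz mod fs = 6.5 MHz.
6.5 MHz ≤ fs/2 = 10.55 MHz, appears at 6.5 MHz.
Distinct values: {1.2 MHz, 5 MHz, 6.5 MHz, 6.7 MHz, 7.4 MHz}.

1.2 MHz, 5 MHz, 6.5 MHz, 6.7 MHz, 7.4 MHz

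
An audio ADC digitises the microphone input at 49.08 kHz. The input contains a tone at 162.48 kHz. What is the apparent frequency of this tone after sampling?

162.48 kHz mod fs = 15.24 kHz.
15.24 kHz ≤ fs/2 = 24.54 kHz, appears at 15.24 kHz.

15.24 kHz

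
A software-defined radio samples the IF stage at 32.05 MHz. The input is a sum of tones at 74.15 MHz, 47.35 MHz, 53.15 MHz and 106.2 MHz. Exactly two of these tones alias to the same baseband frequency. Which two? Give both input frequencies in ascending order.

74.15 MHz, 106.2 MHz

fs/2 = 16.025 MHz.
74.15 MHz mod fs = 10.05 MHz.
10.05 MHz ≤ fs/2 = 16.025 MHz, appears at 10.05 MHz.
47.35 MHz mod fs = 15.3 MHz.
15.3 MHz ≤ fs/2 = 16.025 MHz, appears at 15.3 MHz.
53.15 MHz mod fs = 21.1 MHz.
21.1 MHz > fs/2 = 16.025 MHz, folds to fs − 21.1 MHz = 10.95 MHz.
106.2 MHz mod fs = 10.05 MHz.
10.05 MHz ≤ fs/2 = 16.025 MHz, appears at 10.05 MHz.
74.15 MHz and 106.2 MHz both map to 10.05 MHz.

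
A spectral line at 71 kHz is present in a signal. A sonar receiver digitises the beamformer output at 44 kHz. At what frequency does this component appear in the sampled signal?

17 kHz

71 kHz mod fs = 27 kHz.
27 kHz > fs/2 = 22 kHz, folds to fs − 27 kHz = 17 kHz.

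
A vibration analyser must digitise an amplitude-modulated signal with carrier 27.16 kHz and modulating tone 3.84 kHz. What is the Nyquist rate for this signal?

62 kHz

AM sidebands sit at fc ± fm = 23.32 kHz and 31 kHz.
Highest-frequency component: 31 kHz.
Nyquist rate = 2 × 31 kHz = 62 kHz.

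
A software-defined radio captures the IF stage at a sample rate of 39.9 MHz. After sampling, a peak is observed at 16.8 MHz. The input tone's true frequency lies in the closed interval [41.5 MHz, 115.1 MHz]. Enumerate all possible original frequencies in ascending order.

56.7 MHz, 63 MHz, 96.6 MHz, 102.9 MHz

Frequencies that alias to 16.8 MHz are k·fs ± 16.8 MHz for integer k ≥ 0.
k=0: 16.8 MHz.
k=1: 23.1 MHz, 56.7 MHz.
k=2: 63 MHz, 96.6 MHz.
k=3: 102.9 MHz, 136.5 MHz.
k=4: 142.8 MHz, 176.4 MHz.
Within [41.5 MHz, 115.1 MHz]: 56.7 MHz, 63 MHz, 96.6 MHz, 102.9 MHz.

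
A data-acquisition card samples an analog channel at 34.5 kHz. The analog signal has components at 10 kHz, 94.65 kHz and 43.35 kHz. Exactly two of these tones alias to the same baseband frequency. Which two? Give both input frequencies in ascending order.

43.35 kHz, 94.65 kHz

fs/2 = 17.25 kHz.
10 kHz ≤ fs/2 = 17.25 kHz, passes unchanged.
94.65 kHz mod fs = 25.65 kHz.
25.65 kHz > fs/2 = 17.25 kHz, folds to fs − 25.65 kHz = 8.85 kHz.
43.35 kHz mod fs = 8.85 kHz.
8.85 kHz ≤ fs/2 = 17.25 kHz, appears at 8.85 kHz.
43.35 kHz and 94.65 kHz both map to 8.85 kHz.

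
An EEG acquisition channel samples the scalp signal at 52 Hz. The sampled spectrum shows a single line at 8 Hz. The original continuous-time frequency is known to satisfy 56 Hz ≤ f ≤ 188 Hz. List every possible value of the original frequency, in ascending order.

Frequencies that alias to 8 Hz are k·fs ± 8 Hz for integer k ≥ 0.
k=0: 8 Hz.
k=1: 44 Hz, 60 Hz.
k=2: 96 Hz, 112 Hz.
k=3: 148 Hz, 164 Hz.
k=4: 200 Hz, 216 Hz.
Within [56 Hz, 188 Hz]: 60 Hz, 96 Hz, 112 Hz, 148 Hz, 164 Hz.

60 Hz, 96 Hz, 112 Hz, 148 Hz, 164 Hz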